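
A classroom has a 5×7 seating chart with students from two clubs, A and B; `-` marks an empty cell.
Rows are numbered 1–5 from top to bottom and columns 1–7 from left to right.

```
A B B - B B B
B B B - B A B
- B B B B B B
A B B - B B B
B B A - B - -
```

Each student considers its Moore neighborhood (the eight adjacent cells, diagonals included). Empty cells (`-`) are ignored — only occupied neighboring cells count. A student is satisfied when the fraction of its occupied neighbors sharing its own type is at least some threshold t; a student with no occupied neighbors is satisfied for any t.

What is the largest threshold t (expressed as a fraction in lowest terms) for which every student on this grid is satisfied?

0/1

(1,1)A 0/3
(1,2)B 4/5
(1,3)B 3/3
(1,5)B 2/3
(1,6)B 4/5
(1,7)B 2/3
(2,1)B 3/4
(2,2)B 6/7
(2,3)B 6/6
(2,5)B 5/6
(2,6)A 0/8
(2,7)B 4/5
(3,2)B 6/7
(3,3)B 6/6
(3,4)B 6/6
(3,5)B 5/6
(3,6)B 7/8
(3,7)B 4/5
(4,1)A 0/4
(4,2)B 5/7
(4,3)B 5/6
(4,5)B 5/5
(4,6)B 6/6
(4,7)B 3/3
(5,1)B 2/3
(5,2)B 3/5
(5,3)A 0/3
(5,5)B 2/2
The smallest same-type fraction is 0/3 at (1,1), which reduces to 0/1. Any threshold above that leaves this student unsatisfied.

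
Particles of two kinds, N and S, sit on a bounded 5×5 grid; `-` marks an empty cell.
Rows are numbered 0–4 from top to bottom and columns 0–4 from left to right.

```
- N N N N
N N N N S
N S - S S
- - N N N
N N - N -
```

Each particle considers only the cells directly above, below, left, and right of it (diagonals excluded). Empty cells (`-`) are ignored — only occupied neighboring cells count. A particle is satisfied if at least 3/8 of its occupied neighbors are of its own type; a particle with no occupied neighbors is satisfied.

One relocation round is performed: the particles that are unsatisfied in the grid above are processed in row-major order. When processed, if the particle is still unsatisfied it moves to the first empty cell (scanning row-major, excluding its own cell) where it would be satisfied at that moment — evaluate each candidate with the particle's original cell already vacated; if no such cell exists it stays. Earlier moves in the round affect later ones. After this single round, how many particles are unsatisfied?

Initially unsatisfied (in order): (1,4), (2,1), (2,3).
  (1,4) → (2,2).
  (2,1): no empty cell satisfies it; stays.
  (2,3): now satisfied by earlier moves; stays.
Resulting grid:
- N N N N
N N N N -
N S S S S
- - N N N
N N - N -
Unsatisfied now: (2,1).

1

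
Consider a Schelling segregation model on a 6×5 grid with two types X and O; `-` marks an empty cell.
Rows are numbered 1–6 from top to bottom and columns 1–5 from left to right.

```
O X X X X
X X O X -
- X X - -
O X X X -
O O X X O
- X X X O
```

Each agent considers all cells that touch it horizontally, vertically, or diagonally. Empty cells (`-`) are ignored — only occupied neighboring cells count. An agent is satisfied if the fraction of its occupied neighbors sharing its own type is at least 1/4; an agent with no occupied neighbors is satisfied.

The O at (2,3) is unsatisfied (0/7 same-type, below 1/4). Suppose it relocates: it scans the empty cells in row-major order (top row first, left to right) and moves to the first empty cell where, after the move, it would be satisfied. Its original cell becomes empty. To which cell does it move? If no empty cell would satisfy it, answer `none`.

(4,5)

Vacating (2,3). Empty cells in order:
  (2,5): 0/3 same-type → still unsatisfied.
  (3,1): 1/5 same-type → still unsatisfied.
  (3,4): 0/4 same-type → still unsatisfied.
  (3,5): 0/2 same-type → still unsatisfied.
  (4,5): 1/3 same-type → satisfied — stop here.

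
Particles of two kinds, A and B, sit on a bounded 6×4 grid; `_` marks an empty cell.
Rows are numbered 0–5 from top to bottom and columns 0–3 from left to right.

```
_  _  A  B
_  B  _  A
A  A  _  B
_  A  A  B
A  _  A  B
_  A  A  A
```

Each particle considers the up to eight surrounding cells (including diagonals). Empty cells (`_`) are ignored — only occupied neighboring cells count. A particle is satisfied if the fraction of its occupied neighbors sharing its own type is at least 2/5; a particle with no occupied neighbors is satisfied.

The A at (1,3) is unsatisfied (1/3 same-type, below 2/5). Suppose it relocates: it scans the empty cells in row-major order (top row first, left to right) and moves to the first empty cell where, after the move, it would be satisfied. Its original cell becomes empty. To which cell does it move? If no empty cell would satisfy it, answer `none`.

(0,1)

Vacating (1,3). Empty cells in order:
  (0,0): 0/1 same-type → still unsatisfied.
  (0,1): 1/2 same-type → satisfied — stop here.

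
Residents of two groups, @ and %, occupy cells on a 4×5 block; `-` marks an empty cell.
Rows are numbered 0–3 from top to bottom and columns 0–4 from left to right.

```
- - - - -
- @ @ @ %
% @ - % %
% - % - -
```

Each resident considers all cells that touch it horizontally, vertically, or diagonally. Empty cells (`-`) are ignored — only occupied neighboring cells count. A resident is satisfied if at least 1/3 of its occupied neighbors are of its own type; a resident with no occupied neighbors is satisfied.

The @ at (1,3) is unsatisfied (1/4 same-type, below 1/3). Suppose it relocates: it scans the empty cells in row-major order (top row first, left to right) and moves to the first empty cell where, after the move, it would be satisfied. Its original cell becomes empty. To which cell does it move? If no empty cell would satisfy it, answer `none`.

(0,0)

Vacating (1,3). Empty cells in order:
  (0,0): 1/1 same-type → satisfied — stop here.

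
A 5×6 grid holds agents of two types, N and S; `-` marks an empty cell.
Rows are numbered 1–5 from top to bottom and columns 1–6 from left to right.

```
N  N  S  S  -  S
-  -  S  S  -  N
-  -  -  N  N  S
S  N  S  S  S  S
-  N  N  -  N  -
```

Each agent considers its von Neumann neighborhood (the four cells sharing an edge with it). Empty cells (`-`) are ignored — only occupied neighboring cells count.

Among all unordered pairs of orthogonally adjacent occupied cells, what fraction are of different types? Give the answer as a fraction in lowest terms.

11/23

Scan each occupied cell's neighbors to the right and below so each pair is counted once.
Row 1: N(1,1)–N(1,2)= N(1,2)–S(1,3)≠ S(1,3)–S(1,4)= S(1,3)–S(2,3)= S(1,4)–S(2,4)= S(1,6)–N(2,6)≠  → 2/6 unlike.
Row 2: S(2,3)–S(2,4)= S(2,4)–N(3,4)≠ N(2,6)–S(3,6)≠  → 2/3 unlike.
Row 3: N(3,4)–N(3,5)= N(3,4)–S(4,4)≠ N(3,5)–S(3,6)≠ N(3,5)–S(4,5)≠ S(3,6)–S(4,6)=  → 3/5 unlike.
Row 4: S(4,1)–N(4,2)≠ N(4,2)–S(4,3)≠ N(4,2)–N(5,2)= S(4,3)–S(4,4)= S(4,3)–N(5,3)≠ S(4,4)–S(4,5)= S(4,5)–S(4,6)= S(4,5)–N(5,5)≠  → 4/8 unlike.
Row 5: N(5,2)–N(5,3)=  → 0/1 unlike.
Total adjacent occupied pairs: 23; unlike-type pairs: 11.
11/23 is already in lowest terms.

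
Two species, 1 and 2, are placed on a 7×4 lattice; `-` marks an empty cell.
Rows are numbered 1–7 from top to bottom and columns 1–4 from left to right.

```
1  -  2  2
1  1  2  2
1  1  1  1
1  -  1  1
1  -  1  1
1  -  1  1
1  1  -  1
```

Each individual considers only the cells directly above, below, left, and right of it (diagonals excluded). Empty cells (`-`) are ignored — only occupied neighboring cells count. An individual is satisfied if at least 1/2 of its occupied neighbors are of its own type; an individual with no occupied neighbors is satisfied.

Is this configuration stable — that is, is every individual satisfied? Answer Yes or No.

(1,1)1 1/1 satisfied
(1,3)2 2/2 satisfied
(1,4)2 2/2 satisfied
(2,1)1 3/3 satisfied
(2,2)1 2/3 satisfied
(2,3)2 2/4 satisfied
(2,4)2 2/3 satisfied
(3,1)1 3/3 satisfied
(3,2)1 3/3 satisfied
(3,3)1 3/4 satisfied
(3,4)1 2/3 satisfied
(4,1)1 2/2 satisfied
(4,3)1 3/3 satisfied
(4,4)1 3/3 satisfied
(5,1)1 2/2 satisfied
(5,3)1 3/3 satisfied
(5,4)1 3/3 satisfied
(6,1)1 2/2 satisfied
(6,3)1 2/2 satisfied
(6,4)1 3/3 satisfied
(7,1)1 2/2 satisfied
(7,2)1 1/1 satisfied
(7,4)1 1/1 satisfied
All meet the threshold, so the configuration is stable.

Yes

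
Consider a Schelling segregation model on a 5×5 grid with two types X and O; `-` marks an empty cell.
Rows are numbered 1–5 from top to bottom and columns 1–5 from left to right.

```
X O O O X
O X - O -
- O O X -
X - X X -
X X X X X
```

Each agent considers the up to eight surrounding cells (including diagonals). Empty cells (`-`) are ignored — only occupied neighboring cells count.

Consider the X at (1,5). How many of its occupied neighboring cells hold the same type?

0

Occupied neighbors of (1,5): (1,4)=O, (2,4)=O.
Same type (X): 0 of 2.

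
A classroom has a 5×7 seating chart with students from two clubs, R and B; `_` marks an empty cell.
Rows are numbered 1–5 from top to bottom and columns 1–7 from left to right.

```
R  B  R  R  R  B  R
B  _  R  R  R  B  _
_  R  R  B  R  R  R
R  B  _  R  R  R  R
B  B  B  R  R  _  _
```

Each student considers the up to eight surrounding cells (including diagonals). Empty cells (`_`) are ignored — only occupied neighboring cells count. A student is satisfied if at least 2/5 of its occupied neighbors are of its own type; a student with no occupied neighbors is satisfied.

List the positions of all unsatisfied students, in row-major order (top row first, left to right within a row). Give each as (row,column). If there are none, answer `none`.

(1,1)R 0/2 ✗
(1,2)B 1/4 ✗
(1,3)R 3/4 ✓
(1,4)R 5/5 ✓
(1,5)R 3/5 ✓
(1,6)B 1/4 ✗
(1,7)R 0/2 ✗
(2,1)B 1/3 ✗
(2,3)R 5/7 ✓
(2,4)R 7/8 ✓
(2,5)R 5/8 ✓
(2,6)B 1/7 ✗
(3,2)R 3/5 ✓
(3,3)R 4/6 ✓
(3,4)B 0/7 ✗
(3,5)R 6/8 ✓
(3,6)R 6/7 ✓
(3,7)R 3/4 ✓
(4,1)R 1/4 ✗
(4,2)B 3/6 ✓
(4,4)R 5/7 ✓
(4,5)R 6/7 ✓
(4,6)R 6/6 ✓
(4,7)R 3/3 ✓
(5,1)B 2/3 ✓
(5,2)B 3/4 ✓
(5,3)B 2/4 ✓
(5,4)R 3/4 ✓
(5,5)R 4/4 ✓

(1,1), (1,2), (1,6), (1,7), (2,1), (2,6), (3,4), (4,1)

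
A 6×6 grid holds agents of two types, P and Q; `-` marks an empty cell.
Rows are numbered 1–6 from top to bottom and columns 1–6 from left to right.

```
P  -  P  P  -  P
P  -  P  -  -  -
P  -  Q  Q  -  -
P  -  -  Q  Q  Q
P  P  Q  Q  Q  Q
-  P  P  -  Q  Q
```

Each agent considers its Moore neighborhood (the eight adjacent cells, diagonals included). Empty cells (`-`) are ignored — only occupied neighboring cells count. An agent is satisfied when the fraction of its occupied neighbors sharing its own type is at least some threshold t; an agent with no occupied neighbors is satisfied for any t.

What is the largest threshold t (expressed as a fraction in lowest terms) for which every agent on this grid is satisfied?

(1,1)P 1/1
(1,3)P 2/2
(1,4)P 2/2
(1,6)P — no occupied neighbors
(2,1)P 2/2
(2,3)P 2/4
(3,1)P 2/2
(3,3)Q 2/3
(3,4)Q 3/4
(4,1)P 3/3
(4,4)Q 6/6
(4,5)Q 6/6
(4,6)Q 3/3
(5,1)P 3/3
(5,2)P 4/5
(5,3)Q 2/5
(5,4)Q 5/6
(5,5)Q 7/7
(5,6)Q 5/5
(6,2)P 3/4
(6,3)P 2/4
(6,5)Q 4/4
(6,6)Q 3/3
The smallest same-type fraction is 2/5 at (5,3), which reduces to 2/5. Any threshold above that leaves this agent unsatisfied.

2/5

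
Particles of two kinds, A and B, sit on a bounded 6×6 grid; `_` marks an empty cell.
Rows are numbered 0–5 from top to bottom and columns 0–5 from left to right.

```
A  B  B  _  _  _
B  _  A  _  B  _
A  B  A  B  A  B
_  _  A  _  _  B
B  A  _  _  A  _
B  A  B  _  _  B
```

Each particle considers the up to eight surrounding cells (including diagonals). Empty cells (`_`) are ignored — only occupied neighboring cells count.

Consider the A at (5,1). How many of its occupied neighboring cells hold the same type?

Occupied neighbors of (5,1): (4,0)=B, (4,1)=A, (5,0)=B, (5,2)=B.
Same type (A): 1 of 4.

1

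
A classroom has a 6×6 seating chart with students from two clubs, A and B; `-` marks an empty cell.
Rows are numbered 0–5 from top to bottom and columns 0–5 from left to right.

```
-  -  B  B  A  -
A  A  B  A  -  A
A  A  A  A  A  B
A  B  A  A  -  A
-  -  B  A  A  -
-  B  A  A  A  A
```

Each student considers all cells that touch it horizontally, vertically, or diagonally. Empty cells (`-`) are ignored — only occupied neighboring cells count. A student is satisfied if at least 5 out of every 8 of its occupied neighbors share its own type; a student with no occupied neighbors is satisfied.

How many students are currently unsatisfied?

9

Row 0: (0,2)B 2/4 not · (0,3)B 2/4 not · (0,4)A 2/3 satisfied
Row 1: (1,0)A 3/3 satisfied · (1,1)A 4/6 satisfied · (1,2)B 2/7 not · (1,3)A 4/7 not · (1,5)A 2/3 satisfied
Row 2: (2,0)A 4/5 satisfied · (2,1)A 6/8 satisfied · (2,2)A 6/8 satisfied · (2,3)A 5/6 satisfied · (2,4)A 5/6 satisfied · (2,5)B 0/3 not
Row 3: (3,0)A 2/3 satisfied · (3,1)B 1/6 not · (3,2)A 5/7 satisfied · (3,3)A 6/7 satisfied · (3,5)A 2/3 satisfied
Row 4: (4,2)B 2/7 not · (4,3)A 6/7 satisfied · (4,4)A 6/6 satisfied
Row 5: (5,1)B 1/2 not · (5,2)A 2/4 not · (5,3)A 4/5 satisfied · (5,4)A 4/4 satisfied · (5,5)A 2/2 satisfied
Unsatisfied: (0,2), (0,3), (1,2), (1,3), (2,5), (3,1), (4,2), (5,1), (5,2) — 9 in total.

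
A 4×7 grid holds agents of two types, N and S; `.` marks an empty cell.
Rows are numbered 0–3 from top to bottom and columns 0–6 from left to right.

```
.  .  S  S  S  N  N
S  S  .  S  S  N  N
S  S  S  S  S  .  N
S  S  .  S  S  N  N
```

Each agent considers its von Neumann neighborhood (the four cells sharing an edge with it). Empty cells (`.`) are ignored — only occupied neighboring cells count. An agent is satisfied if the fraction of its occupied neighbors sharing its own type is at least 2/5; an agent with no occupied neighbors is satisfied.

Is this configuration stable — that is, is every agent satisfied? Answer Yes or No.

Row 0: (0,2)S 1/1 satisfied · (0,3)S 3/3 satisfied · (0,4)S 2/3 satisfied · (0,5)N 2/3 satisfied · (0,6)N 2/2 satisfied
Row 1: (1,0)S 2/2 satisfied · (1,1)S 2/2 satisfied · (1,3)S 3/3 satisfied · (1,4)S 3/4 satisfied · (1,5)N 2/3 satisfied · (1,6)N 3/3 satisfied
Row 2: (2,0)S 3/3 satisfied · (2,1)S 4/4 satisfied · (2,2)S 2/2 satisfied · (2,3)S 4/4 satisfied · (2,4)S 3/3 satisfied · (2,6)N 2/2 satisfied
Row 3: (3,0)S 2/2 satisfied · (3,1)S 2/2 satisfied · (3,3)S 2/2 satisfied · (3,4)S 2/3 satisfied · (3,5)N 1/2 satisfied · (3,6)N 2/2 satisfied
All meet the threshold, so the configuration is stable.

Yes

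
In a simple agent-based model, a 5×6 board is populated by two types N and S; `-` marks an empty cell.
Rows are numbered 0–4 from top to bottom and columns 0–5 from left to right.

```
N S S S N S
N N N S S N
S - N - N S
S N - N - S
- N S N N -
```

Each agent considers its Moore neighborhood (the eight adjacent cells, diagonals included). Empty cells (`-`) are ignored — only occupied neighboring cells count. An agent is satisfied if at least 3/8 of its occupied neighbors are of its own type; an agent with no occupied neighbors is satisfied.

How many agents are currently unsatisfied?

10

(0,0)N 2/3 ✓
(0,1)S 1/5 ✗
(0,2)S 3/5 ✓
(0,3)S 3/5 ✓
(0,4)N 1/5 ✗
(0,5)S 1/3 ✗
(1,0)N 2/4 ✓
(1,1)N 4/7 ✓
(1,2)N 2/6 ✗
(1,3)S 3/7 ✓
(1,4)S 4/7 ✓
(1,5)N 2/5 ✓
(2,0)S 1/4 ✗
(2,2)N 4/5 ✓
(2,4)N 2/6 ✗
(2,5)S 2/4 ✓
(3,0)S 1/3 ✗
(3,1)N 2/5 ✓
(3,3)N 4/5 ✓
(3,5)S 1/3 ✗
(4,1)N 1/3 ✗
(4,2)S 0/4 ✗
(4,3)N 2/3 ✓
(4,4)N 2/3 ✓
Unsatisfied: (0,1), (0,4), (0,5), (1,2), (2,0), (2,4), (3,0), (3,5), (4,1), (4,2) — 10 in total.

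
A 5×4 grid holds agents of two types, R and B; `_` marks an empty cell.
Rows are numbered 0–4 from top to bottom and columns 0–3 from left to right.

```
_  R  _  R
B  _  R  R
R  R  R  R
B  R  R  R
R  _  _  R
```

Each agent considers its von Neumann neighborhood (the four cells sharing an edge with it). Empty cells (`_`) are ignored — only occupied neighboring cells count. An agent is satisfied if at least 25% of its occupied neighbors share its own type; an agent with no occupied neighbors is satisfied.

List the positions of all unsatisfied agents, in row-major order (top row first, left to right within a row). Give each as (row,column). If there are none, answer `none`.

(1,0), (3,0), (4,0)

(0,1)R 0/0 ✓
(0,3)R 1/1 ✓
(1,0)B 0/1 ✗
(1,2)R 2/2 ✓
(1,3)R 3/3 ✓
(2,0)R 1/3 ✓
(2,1)R 3/3 ✓
(2,2)R 4/4 ✓
(2,3)R 3/3 ✓
(3,0)B 0/3 ✗
(3,1)R 2/3 ✓
(3,2)R 3/3 ✓
(3,3)R 3/3 ✓
(4,0)R 0/1 ✗
(4,3)R 1/1 ✓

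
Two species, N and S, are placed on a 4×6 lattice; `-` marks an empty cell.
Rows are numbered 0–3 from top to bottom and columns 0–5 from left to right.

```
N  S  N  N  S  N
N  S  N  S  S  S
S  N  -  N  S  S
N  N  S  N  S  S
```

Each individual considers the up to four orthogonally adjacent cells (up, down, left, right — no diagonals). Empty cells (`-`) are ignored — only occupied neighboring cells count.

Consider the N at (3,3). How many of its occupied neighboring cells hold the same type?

Occupied neighbors of (3,3): (2,3)=N, (3,2)=S, (3,4)=S.
Same type (N): 1 of 3.

1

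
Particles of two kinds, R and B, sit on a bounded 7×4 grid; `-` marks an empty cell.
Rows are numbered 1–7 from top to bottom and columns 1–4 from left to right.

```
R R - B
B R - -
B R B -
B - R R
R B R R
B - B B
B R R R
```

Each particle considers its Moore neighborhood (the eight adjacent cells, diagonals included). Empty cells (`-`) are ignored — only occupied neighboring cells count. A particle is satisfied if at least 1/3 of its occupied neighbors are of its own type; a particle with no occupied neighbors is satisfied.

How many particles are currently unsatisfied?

6

Row 1: (1,1)R 2/3 ✓ · (1,2)R 2/3 ✓ · (1,4)B 0/0 ✓
Row 2: (2,1)B 1/5 ✗ · (2,2)R 3/6 ✓
Row 3: (3,1)B 2/4 ✓ · (3,2)R 2/6 ✓ · (3,3)B 0/4 ✗
Row 4: (4,1)B 2/4 ✓ · (4,3)R 4/6 ✓ · (4,4)R 3/4 ✓
Row 5: (5,1)R 0/3 ✗ · (5,2)B 3/6 ✓ · (5,3)R 3/6 ✓ · (5,4)R 3/5 ✓
Row 6: (6,1)B 2/4 ✓ · (6,3)B 2/7 ✗ · (6,4)B 1/5 ✗
Row 7: (7,1)B 1/2 ✓ · (7,2)R 1/4 ✗ · (7,3)R 2/4 ✓ · (7,4)R 1/3 ✓
Unsatisfied: (2,1), (3,3), (5,1), (6,3), (6,4), (7,2) — 6 in total.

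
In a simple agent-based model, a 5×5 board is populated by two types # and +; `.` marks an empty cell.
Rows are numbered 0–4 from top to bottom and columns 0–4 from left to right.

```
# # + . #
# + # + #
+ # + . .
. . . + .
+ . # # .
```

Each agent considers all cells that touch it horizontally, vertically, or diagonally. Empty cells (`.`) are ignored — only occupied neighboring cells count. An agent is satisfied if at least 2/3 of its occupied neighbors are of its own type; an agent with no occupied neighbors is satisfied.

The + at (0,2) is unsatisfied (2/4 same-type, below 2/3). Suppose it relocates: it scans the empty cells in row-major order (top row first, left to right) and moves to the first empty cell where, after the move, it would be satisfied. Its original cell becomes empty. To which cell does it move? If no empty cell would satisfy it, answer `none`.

Vacating (0,2). Empty cells in order:
  (0,3): 1/4 same-type → still unsatisfied.
  (2,3): 3/5 same-type → still unsatisfied.
  (2,4): 2/3 same-type → satisfied — stop here.

(2,4)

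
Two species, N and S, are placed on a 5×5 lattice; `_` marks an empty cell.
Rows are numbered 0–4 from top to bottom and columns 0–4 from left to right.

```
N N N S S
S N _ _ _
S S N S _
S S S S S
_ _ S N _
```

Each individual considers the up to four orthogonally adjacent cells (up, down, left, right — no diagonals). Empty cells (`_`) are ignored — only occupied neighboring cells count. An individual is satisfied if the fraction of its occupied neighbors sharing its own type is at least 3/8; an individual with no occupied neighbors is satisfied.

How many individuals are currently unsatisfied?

4

(0,0)N 1/2 ok
(0,1)N 3/3 ok
(0,2)N 1/2 ok
(0,3)S 1/2 ok
(0,4)S 1/1 ok
(1,0)S 1/3 unhappy
(1,1)N 1/3 unhappy
(2,0)S 3/3 ok
(2,1)S 2/4 ok
(2,2)N 0/3 unhappy
(2,3)S 1/2 ok
(3,0)S 2/2 ok
(3,1)S 3/3 ok
(3,2)S 3/4 ok
(3,3)S 3/4 ok
(3,4)S 1/1 ok
(4,2)S 1/2 ok
(4,3)N 0/2 unhappy
Unsatisfied: (1,0), (1,1), (2,2), (4,3) — 4 in total.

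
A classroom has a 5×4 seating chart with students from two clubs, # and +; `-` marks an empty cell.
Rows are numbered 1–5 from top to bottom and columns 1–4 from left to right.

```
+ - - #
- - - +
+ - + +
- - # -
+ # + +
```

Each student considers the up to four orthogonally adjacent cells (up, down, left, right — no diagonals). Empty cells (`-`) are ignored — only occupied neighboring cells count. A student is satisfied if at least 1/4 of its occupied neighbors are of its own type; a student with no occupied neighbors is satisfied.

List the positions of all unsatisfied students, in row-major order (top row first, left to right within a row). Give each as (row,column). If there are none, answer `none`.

(1,1)+ 0/0 ✓
(1,4)# 0/1 ✗
(2,4)+ 1/2 ✓
(3,1)+ 0/0 ✓
(3,3)+ 1/2 ✓
(3,4)+ 2/2 ✓
(4,3)# 0/2 ✗
(5,1)+ 0/1 ✗
(5,2)# 0/2 ✗
(5,3)+ 1/3 ✓
(5,4)+ 1/1 ✓

(1,4), (4,3), (5,1), (5,2)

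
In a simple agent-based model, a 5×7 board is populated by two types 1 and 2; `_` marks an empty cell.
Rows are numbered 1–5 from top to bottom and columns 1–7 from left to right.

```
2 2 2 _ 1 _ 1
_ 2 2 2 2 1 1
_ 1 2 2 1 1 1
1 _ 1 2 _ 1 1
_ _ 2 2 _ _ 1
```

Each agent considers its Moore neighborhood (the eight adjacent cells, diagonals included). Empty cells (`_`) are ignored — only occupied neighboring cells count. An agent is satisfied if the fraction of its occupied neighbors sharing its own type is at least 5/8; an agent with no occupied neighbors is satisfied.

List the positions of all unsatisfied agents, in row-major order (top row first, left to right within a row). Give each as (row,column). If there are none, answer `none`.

Row 1: (1,1)2 2/2 ✓ · (1,2)2 4/4 ✓ · (1,3)2 4/4 ✓ · (1,5)1 1/3 ✗ · (1,7)1 2/2 ✓
Row 2: (2,2)2 5/6 ✓ · (2,3)2 6/7 ✓ · (2,4)2 5/7 ✓ · (2,5)2 2/6 ✗ · (2,6)1 6/7 ✓ · (2,7)1 4/4 ✓
Row 3: (3,2)1 2/5 ✗ · (3,3)2 5/7 ✓ · (3,4)2 5/7 ✓ · (3,5)1 3/7 ✗ · (3,6)1 6/7 ✓ · (3,7)1 5/5 ✓
Row 4: (4,1)1 1/1 ✓ · (4,3)1 1/6 ✗ · (4,4)2 4/6 ✓ · (4,6)1 5/5 ✓ · (4,7)1 4/4 ✓
Row 5: (5,3)2 2/3 ✓ · (5,4)2 2/3 ✓ · (5,7)1 2/2 ✓

(1,5), (2,5), (3,2), (3,5), (4,3)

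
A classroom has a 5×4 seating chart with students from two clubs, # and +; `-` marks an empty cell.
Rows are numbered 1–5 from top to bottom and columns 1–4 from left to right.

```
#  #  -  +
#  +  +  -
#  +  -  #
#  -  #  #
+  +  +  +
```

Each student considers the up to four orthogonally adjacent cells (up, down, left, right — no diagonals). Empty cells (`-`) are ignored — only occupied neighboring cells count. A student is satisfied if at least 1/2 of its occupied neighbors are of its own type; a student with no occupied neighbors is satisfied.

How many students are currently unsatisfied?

0

(1,1)# 2/2 ok
(1,2)# 1/2 ok
(1,4)+ 0/0 ok
(2,1)# 2/3 ok
(2,2)+ 2/4 ok
(2,3)+ 1/1 ok
(3,1)# 2/3 ok
(3,2)+ 1/2 ok
(3,4)# 1/1 ok
(4,1)# 1/2 ok
(4,3)# 1/2 ok
(4,4)# 2/3 ok
(5,1)+ 1/2 ok
(5,2)+ 2/2 ok
(5,3)+ 2/3 ok
(5,4)+ 1/2 ok
Every one meets the threshold.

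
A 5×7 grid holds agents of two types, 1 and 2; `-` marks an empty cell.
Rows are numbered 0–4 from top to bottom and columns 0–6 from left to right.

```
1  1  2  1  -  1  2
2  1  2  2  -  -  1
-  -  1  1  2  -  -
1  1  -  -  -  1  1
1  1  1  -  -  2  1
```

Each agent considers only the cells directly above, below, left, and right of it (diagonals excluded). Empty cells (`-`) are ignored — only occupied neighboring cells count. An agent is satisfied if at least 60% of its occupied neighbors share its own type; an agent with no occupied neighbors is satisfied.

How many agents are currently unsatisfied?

16

(0,0)1 1/2 ✗
(0,1)1 2/3 ✓
(0,2)2 1/3 ✗
(0,3)1 0/2 ✗
(0,5)1 0/1 ✗
(0,6)2 0/2 ✗
(1,0)2 0/2 ✗
(1,1)1 1/3 ✗
(1,2)2 2/4 ✗
(1,3)2 1/3 ✗
(1,6)1 0/1 ✗
(2,2)1 1/2 ✗
(2,3)1 1/3 ✗
(2,4)2 0/1 ✗
(3,0)1 2/2 ✓
(3,1)1 2/2 ✓
(3,5)1 1/2 ✗
(3,6)1 2/2 ✓
(4,0)1 2/2 ✓
(4,1)1 3/3 ✓
(4,2)1 1/1 ✓
(4,5)2 0/2 ✗
(4,6)1 1/2 ✗
Unsatisfied: (0,0), (0,2), (0,3), (0,5), (0,6), (1,0), (1,1), (1,2), (1,3), (1,6), (2,2), (2,3), (2,4), (3,5), (4,5), (4,6) — 16 in total.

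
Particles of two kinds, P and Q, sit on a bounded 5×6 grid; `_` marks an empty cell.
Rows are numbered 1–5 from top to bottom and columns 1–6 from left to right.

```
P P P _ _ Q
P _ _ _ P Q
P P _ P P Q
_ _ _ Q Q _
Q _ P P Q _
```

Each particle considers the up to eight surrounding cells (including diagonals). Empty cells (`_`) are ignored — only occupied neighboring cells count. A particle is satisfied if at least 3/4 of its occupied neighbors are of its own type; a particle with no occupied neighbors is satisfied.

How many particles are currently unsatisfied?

(1,1)P 2/2 ok
(1,2)P 3/3 ok
(1,3)P 1/1 ok
(1,6)Q 1/2 unhappy
(2,1)P 4/4 ok
(2,5)P 2/5 unhappy
(2,6)Q 2/4 unhappy
(3,1)P 2/2 ok
(3,2)P 2/2 ok
(3,4)P 2/4 unhappy
(3,5)P 2/6 unhappy
(3,6)Q 2/4 unhappy
(4,4)Q 2/6 unhappy
(4,5)Q 3/6 unhappy
(5,1)Q 0/0 ok
(5,3)P 1/2 unhappy
(5,4)P 1/4 unhappy
(5,5)Q 2/3 unhappy
Unsatisfied: (1,6), (2,5), (2,6), (3,4), (3,5), (3,6), (4,4), (4,5), (5,3), (5,4), (5,5) — 11 in total.

11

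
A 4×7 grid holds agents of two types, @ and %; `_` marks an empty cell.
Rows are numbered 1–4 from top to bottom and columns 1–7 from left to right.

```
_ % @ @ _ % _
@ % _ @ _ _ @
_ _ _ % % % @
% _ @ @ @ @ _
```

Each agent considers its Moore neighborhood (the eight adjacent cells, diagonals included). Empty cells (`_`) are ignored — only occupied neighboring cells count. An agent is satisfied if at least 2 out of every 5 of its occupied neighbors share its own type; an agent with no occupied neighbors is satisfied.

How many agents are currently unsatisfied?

Row 1: (1,2)% 1/3 not · (1,3)@ 2/4 satisfied · (1,4)@ 2/2 satisfied · (1,6)% 0/1 not
Row 2: (2,1)@ 0/2 not · (2,2)% 1/3 not · (2,4)@ 2/4 satisfied · (2,7)@ 1/3 not
Row 3: (3,4)% 1/5 not · (3,5)% 2/6 not · (3,6)% 1/5 not · (3,7)@ 2/3 satisfied
Row 4: (4,1)% 0/0 satisfied · (4,3)@ 1/2 satisfied · (4,4)@ 2/4 satisfied · (4,5)@ 2/5 satisfied · (4,6)@ 2/4 satisfied
Unsatisfied: (1,2), (1,6), (2,1), (2,2), (2,7), (3,4), (3,5), (3,6) — 8 in total.

8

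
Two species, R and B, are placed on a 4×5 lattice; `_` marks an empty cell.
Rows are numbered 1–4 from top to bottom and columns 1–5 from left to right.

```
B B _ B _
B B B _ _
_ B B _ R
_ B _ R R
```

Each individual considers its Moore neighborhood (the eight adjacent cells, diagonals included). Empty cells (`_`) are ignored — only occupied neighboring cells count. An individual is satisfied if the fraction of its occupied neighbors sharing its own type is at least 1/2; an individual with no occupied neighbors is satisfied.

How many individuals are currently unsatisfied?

0

Row 1: (1,1)B 3/3 satisfied · (1,2)B 4/4 satisfied · (1,4)B 1/1 satisfied
Row 2: (2,1)B 4/4 satisfied · (2,2)B 6/6 satisfied · (2,3)B 5/5 satisfied
Row 3: (3,2)B 5/5 satisfied · (3,3)B 4/5 satisfied · (3,5)R 2/2 satisfied
Row 4: (4,2)B 2/2 satisfied · (4,4)R 2/3 satisfied · (4,5)R 2/2 satisfied
Every one meets the threshold.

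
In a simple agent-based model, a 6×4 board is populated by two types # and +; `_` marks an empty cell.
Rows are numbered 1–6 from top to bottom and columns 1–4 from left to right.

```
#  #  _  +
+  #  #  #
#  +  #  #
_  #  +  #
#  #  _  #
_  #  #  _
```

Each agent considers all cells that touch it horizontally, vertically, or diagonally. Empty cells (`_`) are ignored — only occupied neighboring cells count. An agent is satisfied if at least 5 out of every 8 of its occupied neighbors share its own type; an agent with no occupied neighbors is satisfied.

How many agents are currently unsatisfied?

5

(1,1)# 2/3 ✓
(1,2)# 3/4 ✓
(1,4)+ 0/2 ✗
(2,1)+ 1/5 ✗
(2,2)# 5/7 ✓
(2,3)# 5/7 ✓
(2,4)# 3/4 ✓
(3,1)# 2/4 ✗
(3,2)+ 2/7 ✗
(3,3)# 6/8 ✓
(3,4)# 4/5 ✓
(4,2)# 4/6 ✓
(4,3)+ 1/7 ✗
(4,4)# 3/4 ✓
(5,1)# 3/3 ✓
(5,2)# 4/5 ✓
(5,4)# 2/3 ✓
(6,2)# 3/3 ✓
(6,3)# 3/3 ✓
Unsatisfied: (1,4), (2,1), (3,1), (3,2), (4,3) — 5 in total.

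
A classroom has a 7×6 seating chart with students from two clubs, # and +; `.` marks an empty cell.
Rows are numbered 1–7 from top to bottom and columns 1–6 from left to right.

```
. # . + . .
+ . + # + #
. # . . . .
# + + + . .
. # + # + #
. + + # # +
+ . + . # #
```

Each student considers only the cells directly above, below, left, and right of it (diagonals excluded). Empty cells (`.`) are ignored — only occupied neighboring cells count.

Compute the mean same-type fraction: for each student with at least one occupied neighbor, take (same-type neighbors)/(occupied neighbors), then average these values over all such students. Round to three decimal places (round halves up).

(1,2)# — no occupied neighbors
(1,4)+ 0/1
(2,1)+ — no occupied neighbors
(2,3)+ 0/1
(2,4)# 0/3
(2,5)+ 0/2
(2,6)# 0/1
(3,2)# 0/1
(4,1)# 0/1
(4,2)+ 1/4
(4,3)+ 3/3
(4,4)+ 1/2
(5,2)# 0/3
(5,3)+ 2/4
(5,4)# 1/4
(5,5)+ 0/3
(5,6)# 0/2
(6,2)+ 1/2
(6,3)+ 3/4
(6,4)# 2/3
(6,5)# 2/4
(6,6)+ 0/3
(7,1)+ — no occupied neighbors
(7,3)+ 1/1
(7,5)# 2/2
(7,6)# 1/2
Sum over 23 students: 0/1 + 0/1 + 0/3 + 0/2 + 0/1 + 0/1 + 0/1 + 1/4 + 3/3 + 1/2 + 0/3 + 2/4 + 1/4 + 0/3 + 0/2 + 1/2 + 3/4 + 2/3 + 2/4 + 0/3 + 1/1 + 2/2 + 1/2 = 89/12; mean = 89/12 ÷ 23 = 89/276 = 0.322463… → 0.322.

0.322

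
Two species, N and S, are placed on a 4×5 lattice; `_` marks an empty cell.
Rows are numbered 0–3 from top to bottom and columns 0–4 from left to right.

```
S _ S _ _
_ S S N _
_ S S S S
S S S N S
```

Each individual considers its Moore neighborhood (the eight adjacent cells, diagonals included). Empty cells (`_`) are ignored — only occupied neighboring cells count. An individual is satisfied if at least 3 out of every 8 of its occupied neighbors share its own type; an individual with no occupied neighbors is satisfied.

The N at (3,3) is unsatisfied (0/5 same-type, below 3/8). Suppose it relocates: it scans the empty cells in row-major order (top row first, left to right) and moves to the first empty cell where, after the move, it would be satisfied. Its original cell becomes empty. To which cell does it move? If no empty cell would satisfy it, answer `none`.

(0,4)

Vacating (3,3). Empty cells in order:
  (0,1): 0/4 same-type → still unsatisfied.
  (0,3): 1/3 same-type → still unsatisfied.
  (0,4): 1/1 same-type → satisfied — stop here.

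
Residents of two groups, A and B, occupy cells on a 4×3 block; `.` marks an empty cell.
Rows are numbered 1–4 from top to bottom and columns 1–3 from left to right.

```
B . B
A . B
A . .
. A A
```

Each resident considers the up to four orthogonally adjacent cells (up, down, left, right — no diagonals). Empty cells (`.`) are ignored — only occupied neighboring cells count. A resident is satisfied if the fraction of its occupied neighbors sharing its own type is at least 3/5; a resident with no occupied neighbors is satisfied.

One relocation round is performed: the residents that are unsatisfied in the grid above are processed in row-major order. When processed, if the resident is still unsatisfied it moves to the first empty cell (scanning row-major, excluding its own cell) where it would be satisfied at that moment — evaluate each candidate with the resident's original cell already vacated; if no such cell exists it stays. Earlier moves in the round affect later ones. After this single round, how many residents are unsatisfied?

0

Initially unsatisfied (in order): (1,1), (2,1).
  (1,1) → (1,2).
  (2,1): now satisfied by earlier moves; stays.
Resulting grid:
. B B
A . B
A . .
. A A
All satisfied now.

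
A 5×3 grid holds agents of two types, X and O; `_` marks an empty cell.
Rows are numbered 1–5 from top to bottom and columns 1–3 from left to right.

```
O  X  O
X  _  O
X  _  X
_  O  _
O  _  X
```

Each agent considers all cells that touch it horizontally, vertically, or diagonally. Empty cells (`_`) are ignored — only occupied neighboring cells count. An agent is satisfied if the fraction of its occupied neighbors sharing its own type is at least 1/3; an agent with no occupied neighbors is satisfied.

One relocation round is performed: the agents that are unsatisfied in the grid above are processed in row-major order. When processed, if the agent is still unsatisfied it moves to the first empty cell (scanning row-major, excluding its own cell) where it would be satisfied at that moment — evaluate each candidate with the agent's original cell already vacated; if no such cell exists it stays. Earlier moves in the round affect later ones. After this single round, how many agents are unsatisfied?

1

Initially unsatisfied (in order): (1,1), (1,2), (3,3), (4,2), (5,3).
  (1,1) → (2,2).
  (1,2) → (1,1).
  (3,3) → (1,2).
  (4,2): now satisfied by earlier moves; stays.
  (5,3) → (3,2).
Resulting grid:
X X O
X O O
X X _
_ O _
O _ _
Unsatisfied now: (2,2).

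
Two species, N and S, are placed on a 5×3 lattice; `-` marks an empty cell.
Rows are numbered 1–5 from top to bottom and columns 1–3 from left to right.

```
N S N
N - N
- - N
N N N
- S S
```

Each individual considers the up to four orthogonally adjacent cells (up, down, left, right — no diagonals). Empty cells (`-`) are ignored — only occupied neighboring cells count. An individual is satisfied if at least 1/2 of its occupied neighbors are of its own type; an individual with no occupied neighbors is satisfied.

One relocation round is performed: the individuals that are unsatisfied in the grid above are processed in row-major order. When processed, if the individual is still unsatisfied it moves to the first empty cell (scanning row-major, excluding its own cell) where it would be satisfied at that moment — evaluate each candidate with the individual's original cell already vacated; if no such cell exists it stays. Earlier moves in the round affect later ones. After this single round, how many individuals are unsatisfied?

0

Initially unsatisfied (in order): (1,2).
  (1,2) → (5,1).
Resulting grid:
N - N
N - N
- - N
N N N
S S S
All satisfied now.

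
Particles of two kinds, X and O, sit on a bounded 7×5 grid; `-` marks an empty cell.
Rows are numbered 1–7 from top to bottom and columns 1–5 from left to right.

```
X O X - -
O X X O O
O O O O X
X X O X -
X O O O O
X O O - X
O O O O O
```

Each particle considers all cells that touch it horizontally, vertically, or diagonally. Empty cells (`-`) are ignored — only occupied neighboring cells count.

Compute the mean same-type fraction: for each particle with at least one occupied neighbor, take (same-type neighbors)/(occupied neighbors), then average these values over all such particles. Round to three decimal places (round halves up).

0.507

(1,1)X 1/3
(1,2)O 1/5
(1,3)X 2/4
(2,1)O 3/5
(2,2)X 3/8
(2,3)X 2/7
(2,4)O 3/6
(2,5)O 2/3
(3,1)O 2/5
(3,2)O 4/8
(3,3)O 4/8
(3,4)O 4/7
(3,5)X 1/4
(4,1)X 2/5
(4,2)X 2/8
(4,3)O 6/8
(4,4)X 1/7
(5,1)X 3/5
(5,2)O 4/8
(5,3)O 5/7
(5,4)O 4/6
(5,5)O 1/3
(6,1)X 1/5
(6,2)O 6/8
(6,3)O 7/7
(6,5)X 0/4
(7,1)O 2/3
(7,2)O 4/5
(7,3)O 4/4
(7,4)O 3/4
(7,5)O 1/2
Sum over 31 particles: 1/3 + 1/5 + 2/4 + 3/5 + 3/8 + 2/7 + 3/6 + 2/3 + 2/5 + 4/8 + 4/8 + 4/7 + 1/4 + 2/5 + 2/8 + 6/8 + 1/7 + 3/5 + 4/8 + 5/7 + 4/6 + 1/3 + 1/5 + 6/8 + 7/7 + 0/4 + 2/3 + 4/5 + 4/4 + 3/4 + 1/2 = 13193/840; mean = 13193/840 ÷ 31 = 13193/26040 = 0.506643… → 0.507.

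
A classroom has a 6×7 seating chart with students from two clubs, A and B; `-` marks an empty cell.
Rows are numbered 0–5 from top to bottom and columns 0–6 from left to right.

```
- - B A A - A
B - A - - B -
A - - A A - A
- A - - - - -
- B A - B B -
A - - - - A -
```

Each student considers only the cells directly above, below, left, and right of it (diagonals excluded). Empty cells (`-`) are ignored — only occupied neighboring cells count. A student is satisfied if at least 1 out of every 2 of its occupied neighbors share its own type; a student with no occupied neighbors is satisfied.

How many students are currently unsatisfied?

8

(0,2)B 0/2 ✗
(0,3)A 1/2 ✓
(0,4)A 1/1 ✓
(0,6)A 0/0 ✓
(1,0)B 0/1 ✗
(1,2)A 0/1 ✗
(1,5)B 0/0 ✓
(2,0)A 0/1 ✗
(2,3)A 1/1 ✓
(2,4)A 1/1 ✓
(2,6)A 0/0 ✓
(3,1)A 0/1 ✗
(4,1)B 0/2 ✗
(4,2)A 0/1 ✗
(4,4)B 1/1 ✓
(4,5)B 1/2 ✓
(5,0)A 0/0 ✓
(5,5)A 0/1 ✗
Unsatisfied: (0,2), (1,0), (1,2), (2,0), (3,1), (4,1), (4,2), (5,5) — 8 in total.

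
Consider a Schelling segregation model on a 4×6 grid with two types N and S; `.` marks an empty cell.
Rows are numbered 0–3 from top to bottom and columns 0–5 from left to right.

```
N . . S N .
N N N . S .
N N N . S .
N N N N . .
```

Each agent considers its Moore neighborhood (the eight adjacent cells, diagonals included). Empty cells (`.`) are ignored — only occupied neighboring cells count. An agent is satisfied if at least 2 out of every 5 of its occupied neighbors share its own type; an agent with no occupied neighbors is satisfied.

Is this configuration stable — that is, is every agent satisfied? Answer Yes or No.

No

(0,0)N 2/2 satisfied
(0,3)S 1/3 not
(0,4)N 0/2 not
(1,0)N 4/4 satisfied
(1,1)N 6/6 satisfied
(1,2)N 3/4 satisfied
(1,4)S 2/3 satisfied
(2,0)N 5/5 satisfied
(2,1)N 8/8 satisfied
(2,2)N 6/6 satisfied
(2,4)S 1/2 satisfied
(3,0)N 3/3 satisfied
(3,1)N 5/5 satisfied
(3,2)N 4/4 satisfied
(3,3)N 2/3 satisfied
For instance (0,3) has only 1/3 same-type neighbors, below 2/5.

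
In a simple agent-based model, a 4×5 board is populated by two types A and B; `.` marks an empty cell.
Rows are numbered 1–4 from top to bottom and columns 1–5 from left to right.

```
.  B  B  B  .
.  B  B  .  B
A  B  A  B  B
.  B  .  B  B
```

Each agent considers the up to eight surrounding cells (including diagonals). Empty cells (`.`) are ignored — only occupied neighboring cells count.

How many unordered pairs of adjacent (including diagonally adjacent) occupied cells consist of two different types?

Scan each occupied cell's neighbors to the right and below (and the two forward diagonals) so each pair is counted once.
Row 1: B(1,2)–B(1,3)= B(1,2)–B(2,2)= B(1,2)–B(2,3)= B(1,3)–B(1,4)= B(1,3)–B(2,3)= B(1,3)–B(2,2)= B(1,4)–B(2,5)= B(1,4)–B(2,3)=  → 0/8 unlike.
Row 2: B(2,2)–B(2,3)= B(2,2)–B(3,2)= B(2,2)–A(3,3)≠ B(2,2)–A(3,1)≠ B(2,3)–A(3,3)≠ B(2,3)–B(3,4)= B(2,3)–B(3,2)= B(2,5)–B(3,5)= B(2,5)–B(3,4)=  → 3/9 unlike.
Row 3: A(3,1)–B(3,2)≠ A(3,1)–B(4,2)≠ B(3,2)–A(3,3)≠ B(3,2)–B(4,2)= A(3,3)–B(3,4)≠ A(3,3)–B(4,4)≠ A(3,3)–B(4,2)≠ B(3,4)–B(3,5)= B(3,4)–B(4,4)= B(3,4)–B(4,5)= B(3,5)–B(4,5)= B(3,5)–B(4,4)=  → 6/12 unlike.
Row 4: B(4,4)–B(4,5)=  → 0/1 unlike.
Total adjacent occupied pairs: 30; unlike-type pairs: 9.

9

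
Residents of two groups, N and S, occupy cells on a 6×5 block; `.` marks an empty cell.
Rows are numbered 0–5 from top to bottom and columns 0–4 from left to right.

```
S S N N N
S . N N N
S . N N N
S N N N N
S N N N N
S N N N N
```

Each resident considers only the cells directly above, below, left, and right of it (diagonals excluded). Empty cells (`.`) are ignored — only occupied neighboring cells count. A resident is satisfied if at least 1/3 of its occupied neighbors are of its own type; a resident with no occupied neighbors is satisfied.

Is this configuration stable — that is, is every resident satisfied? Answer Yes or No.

Yes

(0,0)S 2/2 satisfied
(0,1)S 1/2 satisfied
(0,2)N 2/3 satisfied
(0,3)N 3/3 satisfied
(0,4)N 2/2 satisfied
(1,0)S 2/2 satisfied
(1,2)N 3/3 satisfied
(1,3)N 4/4 satisfied
(1,4)N 3/3 satisfied
(2,0)S 2/2 satisfied
(2,2)N 3/3 satisfied
(2,3)N 4/4 satisfied
(2,4)N 3/3 satisfied
(3,0)S 2/3 satisfied
(3,1)N 2/3 satisfied
(3,2)N 4/4 satisfied
(3,3)N 4/4 satisfied
(3,4)N 3/3 satisfied
(4,0)S 2/3 satisfied
(4,1)N 3/4 satisfied
(4,2)N 4/4 satisfied
(4,3)N 4/4 satisfied
(4,4)N 3/3 satisfied
(5,0)S 1/2 satisfied
(5,1)N 2/3 satisfied
(5,2)N 3/3 satisfied
(5,3)N 3/3 satisfied
(5,4)N 2/2 satisfied
All meet the threshold, so the configuration is stable.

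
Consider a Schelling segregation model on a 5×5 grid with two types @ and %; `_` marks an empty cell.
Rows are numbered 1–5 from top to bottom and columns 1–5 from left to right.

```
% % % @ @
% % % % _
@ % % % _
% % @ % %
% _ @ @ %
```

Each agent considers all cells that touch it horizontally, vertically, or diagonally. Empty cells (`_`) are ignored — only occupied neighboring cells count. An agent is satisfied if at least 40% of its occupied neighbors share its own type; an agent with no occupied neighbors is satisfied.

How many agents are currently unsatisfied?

Row 1: (1,1)% 3/3 ✓ · (1,2)% 5/5 ✓ · (1,3)% 4/5 ✓ · (1,4)@ 1/4 ✗ · (1,5)@ 1/2 ✓
Row 2: (2,1)% 4/5 ✓ · (2,2)% 7/8 ✓ · (2,3)% 7/8 ✓ · (2,4)% 4/6 ✓
Row 3: (3,1)@ 0/5 ✗ · (3,2)% 6/8 ✓ · (3,3)% 7/8 ✓ · (3,4)% 5/6 ✓
Row 4: (4,1)% 3/4 ✓ · (4,2)% 4/7 ✓ · (4,3)@ 2/7 ✗ · (4,4)% 4/7 ✓ · (4,5)% 3/4 ✓
Row 5: (5,1)% 2/2 ✓ · (5,3)@ 2/4 ✓ · (5,4)@ 2/5 ✓ · (5,5)% 2/3 ✓
Unsatisfied: (1,4), (3,1), (4,3) — 3 in total.

3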